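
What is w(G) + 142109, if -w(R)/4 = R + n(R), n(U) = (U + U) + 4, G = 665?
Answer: 134113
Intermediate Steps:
n(U) = 4 + 2*U (n(U) = 2*U + 4 = 4 + 2*U)
w(R) = -16 - 12*R (w(R) = -4*(R + (4 + 2*R)) = -4*(4 + 3*R) = -16 - 12*R)
w(G) + 142109 = (-16 - 12*665) + 142109 = (-16 - 7980) + 142109 = -7996 + 142109 = 134113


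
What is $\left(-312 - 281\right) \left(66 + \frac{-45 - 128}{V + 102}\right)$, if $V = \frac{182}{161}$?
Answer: $- \frac{152573}{4} \approx -38143.0$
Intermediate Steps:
$V = \frac{26}{23}$ ($V = 182 \cdot \frac{1}{161} = \frac{26}{23} \approx 1.1304$)
$\left(-312 - 281\right) \left(66 + \frac{-45 - 128}{V + 102}\right) = \left(-312 - 281\right) \left(66 + \frac{-45 - 128}{\frac{26}{23} + 102}\right) = - 593 \left(66 - \frac{173}{\frac{2372}{23}}\right) = - 593 \left(66 - \frac{3979}{2372}\right) = \left(-593\right) \frac{152573}{2372} = - \frac{152573}{4}$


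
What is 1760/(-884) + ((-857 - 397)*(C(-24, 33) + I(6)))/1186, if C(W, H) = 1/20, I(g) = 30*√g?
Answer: -5356967/2621060 - 18810*√6/593 ≈ -79.742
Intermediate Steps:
C(W, H) = 1/20
1760/(-884) + ((-857 - 397)*(C(-24, 33) + I(6)))/1186 = 1760/(-884) + ((-857 - 397)*(1/20 + 30*√6))/1186 = 1760*(-1/884) - 1254*(1/20 + 30*√6)*(1/1186) = -440/221 + (-627/10 - 37620*√6)*(1/1186) = -440/221 + (-627/11860 - 18810*√6/593) = -5356967/2621060 - 18810*√6/593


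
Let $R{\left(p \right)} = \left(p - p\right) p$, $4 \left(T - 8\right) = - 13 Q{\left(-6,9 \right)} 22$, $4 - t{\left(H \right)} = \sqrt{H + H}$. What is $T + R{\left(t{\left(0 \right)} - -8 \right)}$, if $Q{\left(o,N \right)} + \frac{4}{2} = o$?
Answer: $580$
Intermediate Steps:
$Q{\left(o,N \right)} = -2 + o$
$t{\left(H \right)} = 4 - \sqrt{2} \sqrt{H}$ ($t{\left(H \right)} = 4 - \sqrt{H + H} = 4 - \sqrt{2 H} = 4 - \sqrt{2} \sqrt{H}$)
$T = 580$ ($T = 8 + \frac{- 13 \left(-2 - 6\right) 22}{4} = 8 + \frac{\left(-13\right) \left(-8\right) 22}{4} = 8 + \frac{104 \cdot 22}{4} = 8 + \frac{1}{4} \cdot 2288 = 8 + 572 = 580$)
$R{\left(p \right)} = 0$ ($R{\left(p \right)} = 0 p = 0$)
$T + R{\left(t{\left(0 \right)} - -8 \right)} = 580 + 0 = 580$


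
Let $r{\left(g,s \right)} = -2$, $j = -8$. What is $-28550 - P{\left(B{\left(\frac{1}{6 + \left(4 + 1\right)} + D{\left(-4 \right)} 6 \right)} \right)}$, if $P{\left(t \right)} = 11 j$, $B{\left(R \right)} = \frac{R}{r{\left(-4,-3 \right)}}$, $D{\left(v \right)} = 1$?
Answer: $-28462$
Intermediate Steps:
$B{\left(R \right)} = - \frac{R}{2}$ ($B{\left(R \right)} = \frac{R}{-2} = R \left(- \frac{1}{2}\right) = - \frac{R}{2}$)
$P{\left(t \right)} = -88$ ($P{\left(t \right)} = 11 \left(-8\right) = -88$)
$-28550 - P{\left(B{\left(\frac{1}{6 + \left(4 + 1\right)} + D{\left(-4 \right)} 6 \right)} \right)} = -28550 - -88 = -28550 + 88 = -28462$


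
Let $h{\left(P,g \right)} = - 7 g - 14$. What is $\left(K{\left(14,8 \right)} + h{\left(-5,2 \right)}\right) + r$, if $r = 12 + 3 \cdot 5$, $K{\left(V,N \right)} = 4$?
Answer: $3$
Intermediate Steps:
$h{\left(P,g \right)} = -14 - 7 g$
$r = 27$ ($r = 12 + 15 = 27$)
$\left(K{\left(14,8 \right)} + h{\left(-5,2 \right)}\right) + r = \left(4 - 28\right) + 27 = -24 + 27 = 3$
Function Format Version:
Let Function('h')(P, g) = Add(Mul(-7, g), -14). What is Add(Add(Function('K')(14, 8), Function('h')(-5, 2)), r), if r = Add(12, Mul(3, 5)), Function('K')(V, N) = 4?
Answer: 3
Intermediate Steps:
Function('h')(P, g) = Add(-14, Mul(-7, g))
r = 27 (r = Add(12, 15) = 27)
Add(Add(Function('K')(14, 8), Function('h')(-5, 2)), r) = Add(Add(4, Add(-14, Mul(-7, 2))), 27) = Add(Add(4, Add(-14, -14)), 27) = Add(Add(4, -28), 27) = Add(-24, 27) = 3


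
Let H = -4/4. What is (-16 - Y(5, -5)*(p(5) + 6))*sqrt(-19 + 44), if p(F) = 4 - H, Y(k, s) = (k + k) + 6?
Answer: -960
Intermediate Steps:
Y(k, s) = 6 + 2*k (Y(k, s) = 2*k + 6 = 6 + 2*k)
H = -1 (H = -4*1/4 = -1)
p(F) = 5 (p(F) = 4 - 1*(-1) = 4 + 1 = 5)
(-16 - Y(5, -5)*(p(5) + 6))*sqrt(-19 + 44) = (-16 - (6 + 2*5)*(5 + 6))*sqrt(-19 + 44) = (-16 - (6 + 10)*11)*sqrt(25) = (-16 - 16*11)*5 = (-16 - 1*176)*5 = (-16 - 176)*5 = -192*5 = -960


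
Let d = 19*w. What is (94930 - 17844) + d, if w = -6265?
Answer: -41949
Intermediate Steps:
d = -119035 (d = 19*(-6265) = -119035)
(94930 - 17844) + d = (94930 - 17844) - 119035 = 77086 - 119035 = -41949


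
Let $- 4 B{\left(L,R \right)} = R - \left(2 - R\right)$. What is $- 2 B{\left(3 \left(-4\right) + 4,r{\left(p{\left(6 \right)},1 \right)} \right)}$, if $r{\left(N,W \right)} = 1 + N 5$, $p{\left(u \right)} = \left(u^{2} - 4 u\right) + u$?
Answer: $90$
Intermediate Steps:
$p{\left(u \right)} = u^{2} - 3 u$
$r{\left(N,W \right)} = 1 + 5 N$
$B{\left(L,R \right)} = \frac{1}{2} - \frac{R}{2}$ ($B{\left(L,R \right)} = - \frac{R - \left(2 - R\right)}{4} = - \frac{R + \left(-2 + R\right)}{4} = - \frac{-2 + 2 R}{4} = \frac{1}{2} - \frac{R}{2}$)
$- 2 B{\left(3 \left(-4\right) + 4,r{\left(p{\left(6 \right)},1 \right)} \right)} = - 2 \left(\frac{1}{2} - \frac{1 + 5 \cdot 6 \left(-3 + 6\right)}{2}\right) = - 2 \left(\frac{1}{2} - \frac{1 + 5 \cdot 6 \cdot 3}{2}\right) = - 2 \left(\frac{1}{2} - \frac{1 + 5 \cdot 18}{2}\right) = - 2 \left(\frac{1}{2} - \frac{1 + 90}{2}\right) = - 2 \left(\frac{1}{2} - \frac{91}{2}\right) = \left(-2\right) \left(-45\right) = 90$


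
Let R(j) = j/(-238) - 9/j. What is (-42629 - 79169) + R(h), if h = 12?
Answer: -57976229/476 ≈ -1.2180e+5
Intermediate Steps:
R(j) = -9/j - j/238 (R(j) = j*(-1/238) - 9/j = -j/238 - 9/j = -9/j - j/238)
(-42629 - 79169) + R(h) = (-42629 - 79169) + (-9/12 - 1/238*12) = -121798 + (-9*1/12 - 6/119) = -121798 + (-¾ - 6/119) = -121798 - 381/476 = -57976229/476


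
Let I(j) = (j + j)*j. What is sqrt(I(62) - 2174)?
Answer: sqrt(5514) ≈ 74.256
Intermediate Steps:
I(j) = 2*j**2 (I(j) = (2*j)*j = 2*j**2)
sqrt(I(62) - 2174) = sqrt(2*62**2 - 2174) = sqrt(2*3844 - 2174) = sqrt(7688 - 2174) = sqrt(5514)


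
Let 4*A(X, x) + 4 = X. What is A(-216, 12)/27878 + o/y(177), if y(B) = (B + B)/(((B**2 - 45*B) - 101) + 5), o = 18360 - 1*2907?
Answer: 1670637487207/1644802 ≈ 1.0157e+6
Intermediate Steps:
A(X, x) = -1 + X/4
o = 15453 (o = 18360 - 2907 = 15453)
y(B) = 2*B/(-96 + B**2 - 45*B) (y(B) = (2*B)/((-101 + B**2 - 45*B) + 5) = (2*B)/(-96 + B**2 - 45*B) = 2*B/(-96 + B**2 - 45*B))
A(-216, 12)/27878 + o/y(177) = (-1 + (1/4)*(-216))/27878 + 15453/((2*177/(-96 + 177**2 - 45*177))) = (-1 - 54)*(1/27878) + 15453/((2*177/(-96 + 31329 - 7965))) = -55*1/27878 + 15453/((2*177/23268)) = -55/27878 + 15453/((2*177*(1/23268))) = -55/27878 + 15453/(59/3878) = -55/27878 + 15453*(3878/59) = -55/27878 + 59926734/59 = 1670637487207/1644802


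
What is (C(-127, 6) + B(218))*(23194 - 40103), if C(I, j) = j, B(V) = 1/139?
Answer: -14119015/139 ≈ -1.0158e+5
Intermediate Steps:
B(V) = 1/139
(C(-127, 6) + B(218))*(23194 - 40103) = (6 + 1/139)*(23194 - 40103) = (835/139)*(-16909) = -14119015/139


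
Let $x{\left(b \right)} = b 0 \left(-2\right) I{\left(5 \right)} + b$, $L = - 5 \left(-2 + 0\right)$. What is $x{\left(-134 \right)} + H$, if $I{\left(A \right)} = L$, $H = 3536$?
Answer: $3402$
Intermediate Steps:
$L = 10$ ($L = \left(-5\right) \left(-2\right) = 10$)
$I{\left(A \right)} = 10$
$x{\left(b \right)} = b$ ($x{\left(b \right)} = b 0 \left(-2\right) 10 + b = 0 \left(-2\right) 10 + b = 0 \cdot 10 + b = 0 + b = b$)
$x{\left(-134 \right)} + H = -134 + 3536 = 3402$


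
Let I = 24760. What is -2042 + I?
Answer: 22718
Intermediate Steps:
-2042 + I = -2042 + 24760 = 22718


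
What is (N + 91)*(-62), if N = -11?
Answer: -4960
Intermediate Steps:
(N + 91)*(-62) = (-11 + 91)*(-62) = 80*(-62) = -4960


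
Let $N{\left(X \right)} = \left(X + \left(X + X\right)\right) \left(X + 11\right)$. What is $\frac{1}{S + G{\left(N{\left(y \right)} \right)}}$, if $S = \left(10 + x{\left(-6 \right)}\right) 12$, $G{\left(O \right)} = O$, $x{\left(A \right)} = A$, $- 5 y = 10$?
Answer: $- \frac{1}{6} \approx -0.16667$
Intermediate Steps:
$y = -2$ ($y = \left(- \frac{1}{5}\right) 10 = -2$)
$N{\left(X \right)} = 3 X \left(11 + X\right)$ ($N{\left(X \right)} = \left(X + 2 X\right) \left(11 + X\right) = 3 X \left(11 + X\right)$)
$S = 48$ ($S = \left(10 - 6\right) 12 = 4 \cdot 12 = 48$)
$\frac{1}{S + G{\left(N{\left(y \right)} \right)}} = \frac{1}{48 + 3 \left(-2\right) \left(11 - 2\right)} = \frac{1}{48 + 3 \left(-2\right) 9} = \frac{1}{48 - 54} = \frac{1}{-6} = - \frac{1}{6}$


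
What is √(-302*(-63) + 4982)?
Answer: 2*√6002 ≈ 154.95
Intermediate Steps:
√(-302*(-63) + 4982) = √(19026 + 4982) = √24008 = 2*√6002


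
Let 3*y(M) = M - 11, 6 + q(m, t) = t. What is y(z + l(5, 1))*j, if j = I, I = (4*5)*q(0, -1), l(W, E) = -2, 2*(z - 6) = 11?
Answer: 70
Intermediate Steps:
z = 23/2 (z = 6 + (1/2)*11 = 6 + 11/2 = 23/2 ≈ 11.500)
q(m, t) = -6 + t
I = -140 (I = (4*5)*(-6 - 1) = 20*(-7) = -140)
j = -140
y(M) = -11/3 + M/3 (y(M) = (M - 11)/3 = (-11 + M)/3 = -11/3 + M/3)
y(z + l(5, 1))*j = (-11/3 + (23/2 - 2)/3)*(-140) = (-11/3 + (1/3)*(19/2))*(-140) = (-11/3 + 19/6)*(-140) = -1/2*(-140) = 70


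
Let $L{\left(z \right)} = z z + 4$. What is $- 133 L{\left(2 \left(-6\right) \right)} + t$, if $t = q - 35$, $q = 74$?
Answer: $-19645$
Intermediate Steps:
$L{\left(z \right)} = 4 + z^{2}$ ($L{\left(z \right)} = z^{2} + 4 = 4 + z^{2}$)
$t = 39$ ($t = 74 - 35 = 39$)
$- 133 L{\left(2 \left(-6\right) \right)} + t = - 133 \left(4 + \left(2 \left(-6\right)\right)^{2}\right) + 39 = - 133 \left(4 + \left(-12\right)^{2}\right) + 39 = - 133 \left(4 + 144\right) + 39 = \left(-133\right) 148 + 39 = -19684 + 39 = -19645$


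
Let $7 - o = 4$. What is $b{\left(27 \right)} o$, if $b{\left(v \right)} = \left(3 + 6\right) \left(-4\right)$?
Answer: $-108$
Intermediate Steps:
$o = 3$ ($o = 7 - 4 = 3$)
$b{\left(v \right)} = -36$ ($b{\left(v \right)} = 9 \left(-4\right) = -36$)
$b{\left(27 \right)} o = \left(-36\right) 3 = -108$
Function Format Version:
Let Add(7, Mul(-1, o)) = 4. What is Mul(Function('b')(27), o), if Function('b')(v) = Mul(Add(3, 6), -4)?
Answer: -108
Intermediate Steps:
o = 3 (o = Add(7, Mul(-1, 4)) = Add(7, -4) = 3)
Function('b')(v) = -36 (Function('b')(v) = Mul(9, -4) = -36)
Mul(Function('b')(27), o) = Mul(-36, 3) = -108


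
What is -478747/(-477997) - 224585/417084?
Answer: 92326757503/199364900748 ≈ 0.46310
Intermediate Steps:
-478747/(-477997) - 224585/417084 = -478747*(-1/477997) - 224585*1/417084 = 478747/477997 - 224585/417084 = 92326757503/199364900748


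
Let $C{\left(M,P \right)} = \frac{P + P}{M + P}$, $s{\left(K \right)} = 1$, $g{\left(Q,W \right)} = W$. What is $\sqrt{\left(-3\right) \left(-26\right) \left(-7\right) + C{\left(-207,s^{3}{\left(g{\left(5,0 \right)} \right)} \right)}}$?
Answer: $\frac{i \sqrt{5792617}}{103} \approx 23.367 i$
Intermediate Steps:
$C{\left(M,P \right)} = \frac{2 P}{M + P}$
$\sqrt{\left(-3\right) \left(-26\right) \left(-7\right) + C{\left(-207,s^{3}{\left(g{\left(5,0 \right)} \right)} \right)}} = \sqrt{\left(-3\right) \left(-26\right) \left(-7\right) + \frac{2 \cdot 1^{3}}{-207 + 1^{3}}} = \sqrt{78 \left(-7\right) + 2 \cdot 1 \frac{1}{-207 + 1}} = \sqrt{-546 + 2 \cdot 1 \frac{1}{-206}} = \sqrt{-546 + 2 \cdot 1 \left(- \frac{1}{206}\right)} = \sqrt{-546 - \frac{1}{103}} = \sqrt{- \frac{56239}{103}} = \frac{i \sqrt{5792617}}{103}$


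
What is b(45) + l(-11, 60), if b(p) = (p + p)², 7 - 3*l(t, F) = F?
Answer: 24247/3 ≈ 8082.3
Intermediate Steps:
l(t, F) = 7/3 - F/3
b(p) = 4*p² (b(p) = (2*p)² = 4*p²)
b(45) + l(-11, 60) = 4*45² + (7/3 - ⅓*60) = 4*2025 + (7/3 - 20) = 8100 - 53/3 = 24247/3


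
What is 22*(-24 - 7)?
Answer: -682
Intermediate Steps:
22*(-24 - 7) = 22*(-31) = -682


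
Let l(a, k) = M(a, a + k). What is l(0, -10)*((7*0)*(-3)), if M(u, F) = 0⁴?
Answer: 0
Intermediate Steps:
M(u, F) = 0
l(a, k) = 0
l(0, -10)*((7*0)*(-3)) = 0*((7*0)*(-3)) = 0*(0*(-3)) = 0*0 = 0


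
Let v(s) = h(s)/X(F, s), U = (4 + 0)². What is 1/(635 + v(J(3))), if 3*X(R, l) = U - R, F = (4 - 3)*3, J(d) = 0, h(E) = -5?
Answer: 13/8240 ≈ 0.0015777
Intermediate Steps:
U = 16 (U = 4² = 16)
F = 3 (F = 1*3 = 3)
X(R, l) = 16/3 - R/3 (X(R, l) = (16 - R)/3 = 16/3 - R/3)
v(s) = -15/13 (v(s) = -5/(16/3 - ⅓*3) = -5/(16/3 - 1) = -5/13/3 = -5*3/13 = -15/13)
1/(635 + v(J(3))) = 1/(635 - 15/13) = 1/(8240/13) = 13/8240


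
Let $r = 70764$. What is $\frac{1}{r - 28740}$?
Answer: $\frac{1}{42024} \approx 2.3796 \cdot 10^{-5}$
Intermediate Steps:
$\frac{1}{r - 28740} = \frac{1}{70764 - 28740} = \frac{1}{42024}$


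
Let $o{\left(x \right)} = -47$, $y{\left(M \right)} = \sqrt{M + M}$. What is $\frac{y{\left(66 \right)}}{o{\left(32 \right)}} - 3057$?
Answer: $-3057 - \frac{2 \sqrt{33}}{47} \approx -3057.2$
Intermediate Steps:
$y{\left(M \right)} = \sqrt{2} \sqrt{M}$ ($y{\left(M \right)} = \sqrt{2 M} = \sqrt{2} \sqrt{M}$)
$\frac{y{\left(66 \right)}}{o{\left(32 \right)}} - 3057 = \frac{\sqrt{2} \sqrt{66}}{-47} - 3057 = 2 \sqrt{33} \left(- \frac{1}{47}\right) - 3057 = - \frac{2 \sqrt{33}}{47} - 3057 = -3057 - \frac{2 \sqrt{33}}{47}$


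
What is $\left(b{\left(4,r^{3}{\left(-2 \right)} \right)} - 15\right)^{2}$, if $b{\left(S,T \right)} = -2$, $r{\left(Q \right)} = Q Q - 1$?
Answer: $289$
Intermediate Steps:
$r{\left(Q \right)} = -1 + Q^{2}$ ($r{\left(Q \right)} = Q^{2} - 1 = -1 + Q^{2}$)
$\left(b{\left(4,r^{3}{\left(-2 \right)} \right)} - 15\right)^{2} = \left(-2 - 15\right)^{2} = \left(-17\right)^{2} = 289$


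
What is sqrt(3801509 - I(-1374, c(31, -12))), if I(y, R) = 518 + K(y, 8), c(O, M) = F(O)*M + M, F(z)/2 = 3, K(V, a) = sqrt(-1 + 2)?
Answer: sqrt(3800990) ≈ 1949.6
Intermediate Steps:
K(V, a) = 1 (K(V, a) = sqrt(1) = 1)
F(z) = 6 (F(z) = 2*3 = 6)
c(O, M) = 7*M (c(O, M) = 6*M + M = 7*M)
I(y, R) = 519 (I(y, R) = 518 + 1 = 519)
sqrt(3801509 - I(-1374, c(31, -12))) = sqrt(3801509 - 1*519) = sqrt(3801509 - 519) = sqrt(3800990)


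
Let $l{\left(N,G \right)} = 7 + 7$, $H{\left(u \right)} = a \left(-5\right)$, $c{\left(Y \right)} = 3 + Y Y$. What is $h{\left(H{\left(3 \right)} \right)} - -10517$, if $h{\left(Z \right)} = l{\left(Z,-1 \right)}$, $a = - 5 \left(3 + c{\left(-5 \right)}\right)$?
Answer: $10531$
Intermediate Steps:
$c{\left(Y \right)} = 3 + Y^{2}$
$a = -155$ ($a = - 5 \left(3 + \left(3 + \left(-5\right)^{2}\right)\right) = - 5 \left(3 + \left(3 + 25\right)\right) = - 5 \left(3 + 28\right) = \left(-5\right) 31 = -155$)
$H{\left(u \right)} = 775$ ($H{\left(u \right)} = \left(-155\right) \left(-5\right) = 775$)
$l{\left(N,G \right)} = 14$
$h{\left(Z \right)} = 14$
$h{\left(H{\left(3 \right)} \right)} - -10517 = 14 - -10517 = 14 + 10517 = 10531$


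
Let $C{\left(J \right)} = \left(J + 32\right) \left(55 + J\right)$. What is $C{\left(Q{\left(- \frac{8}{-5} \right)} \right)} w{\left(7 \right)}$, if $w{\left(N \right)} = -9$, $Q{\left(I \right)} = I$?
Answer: $- \frac{427896}{25} \approx -17116.0$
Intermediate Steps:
$C{\left(J \right)} = \left(32 + J\right) \left(55 + J\right)$
$C{\left(Q{\left(- \frac{8}{-5} \right)} \right)} w{\left(7 \right)} = \left(1760 + \left(- \frac{8}{-5}\right)^{2} + 87 \left(- \frac{8}{-5}\right)\right) \left(-9\right) = \left(1760 + \left(\left(-8\right) \left(- \frac{1}{5}\right)\right)^{2} + 87 \left(\left(-8\right) \left(- \frac{1}{5}\right)\right)\right) \left(-9\right) = \left(1760 + \left(\frac{8}{5}\right)^{2} + 87 \cdot \frac{8}{5}\right) \left(-9\right) = \left(1760 + \frac{64}{25} + \frac{696}{5}\right) \left(-9\right) = \frac{47544}{25} \left(-9\right) = - \frac{427896}{25}$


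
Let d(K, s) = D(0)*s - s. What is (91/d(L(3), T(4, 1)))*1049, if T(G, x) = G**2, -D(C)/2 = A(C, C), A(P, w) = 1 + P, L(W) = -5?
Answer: -95459/48 ≈ -1988.7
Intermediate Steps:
D(C) = -2 - 2*C (D(C) = -2*(1 + C) = -2 - 2*C)
d(K, s) = -3*s (d(K, s) = (-2 - 2*0)*s - s = (-2 + 0)*s - s = -2*s - s = -3*s)
(91/d(L(3), T(4, 1)))*1049 = (91/((-3*4**2)))*1049 = (91/((-3*16)))*1049 = (91/(-48))*1049 = (91*(-1/48))*1049 = -91/48*1049 = -95459/48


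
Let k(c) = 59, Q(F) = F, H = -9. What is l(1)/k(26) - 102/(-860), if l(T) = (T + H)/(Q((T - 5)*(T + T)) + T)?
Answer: 24503/177590 ≈ 0.13798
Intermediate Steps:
l(T) = (-9 + T)/(T + 2*T*(-5 + T)) (l(T) = (T - 9)/((T - 5)*(T + T) + T) = (-9 + T)/((-5 + T)*(2*T) + T) = (-9 + T)/(2*T*(-5 + T) + T) = (-9 + T)/(T + 2*T*(-5 + T)))
l(1)/k(26) - 102/(-860) = ((-9 + 1)/(1*(-9 + 2*1)))/59 - 102/(-860) = (1*(-8)/(-9 + 2))*(1/59) - 102*(-1/860) = (1*(-8)/(-7))*(1/59) + 51/430 = (1*(-1/7)*(-8))*(1/59) + 51/430 = (8/7)*(1/59) + 51/430 = 8/413 + 51/430 = 24503/177590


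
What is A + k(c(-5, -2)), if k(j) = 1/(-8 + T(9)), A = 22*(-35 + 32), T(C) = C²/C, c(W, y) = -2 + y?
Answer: -65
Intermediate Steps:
T(C) = C
A = -66 (A = 22*(-3) = -66)
k(j) = 1 (k(j) = 1/(-8 + 9) = 1/1 = 1)
A + k(c(-5, -2)) = -66 + 1 = -65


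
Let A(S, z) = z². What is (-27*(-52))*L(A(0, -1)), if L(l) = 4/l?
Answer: 5616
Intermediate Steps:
(-27*(-52))*L(A(0, -1)) = (-27*(-52))*(4/((-1)²)) = 1404*(4/1) = 1404*(4*1) = 1404*4 = 5616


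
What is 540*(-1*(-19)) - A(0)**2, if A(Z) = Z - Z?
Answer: 10260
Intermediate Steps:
A(Z) = 0
540*(-1*(-19)) - A(0)**2 = 540*(-1*(-19)) - 1*0**2 = 540*19 - 1*0 = 10260 + 0 = 10260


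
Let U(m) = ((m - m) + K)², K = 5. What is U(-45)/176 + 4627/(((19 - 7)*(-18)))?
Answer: -101119/4752 ≈ -21.279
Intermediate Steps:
U(m) = 25 (U(m) = ((m - m) + 5)² = (0 + 5)² = 5² = 25)
U(-45)/176 + 4627/(((19 - 7)*(-18))) = 25/176 + 4627/(((19 - 7)*(-18))) = 25*(1/176) + 4627/((12*(-18))) = 25/176 + 4627/(-216) = 25/176 + 4627*(-1/216) = 25/176 - 4627/216 = -101119/4752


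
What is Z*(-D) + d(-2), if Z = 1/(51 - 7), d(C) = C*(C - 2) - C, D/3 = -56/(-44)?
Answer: 2399/242 ≈ 9.9132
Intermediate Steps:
D = 42/11 (D = 3*(-56/(-44)) = 3*(-56*(-1/44)) = 3*(14/11) = 42/11 ≈ 3.8182)
d(C) = -C + C*(-2 + C) (d(C) = C*(-2 + C) - C = -C + C*(-2 + C))
Z = 1/44 ≈ 0.022727
Z*(-D) + d(-2) = (-1*42/11)/44 - 2*(-3 - 2) = (1/44)*(-42/11) - 2*(-5) = -21/242 + 10 = 2399/242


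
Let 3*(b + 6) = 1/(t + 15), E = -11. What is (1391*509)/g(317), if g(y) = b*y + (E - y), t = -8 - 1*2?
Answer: -10620285/33133 ≈ -320.54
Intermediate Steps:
t = -10 (t = -8 - 2 = -10)
b = -89/15 (b = -6 + 1/(3*(-10 + 15)) = -6 + (⅓)/5 = -6 + (⅓)*(⅕) = -6 + 1/15 = -89/15 ≈ -5.9333)
g(y) = -11 - 104*y/15 (g(y) = -89*y/15 + (-11 - y) = -11 - 104*y/15)
(1391*509)/g(317) = (1391*509)/(-11 - 104/15*317) = 708019/(-11 - 32968/15) = 708019/(-33133/15) = 708019*(-15/33133) = -10620285/33133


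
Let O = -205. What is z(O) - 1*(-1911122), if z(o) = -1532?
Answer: 1909590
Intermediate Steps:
z(O) - 1*(-1911122) = -1532 - 1*(-1911122) = -1532 + 1911122 = 1909590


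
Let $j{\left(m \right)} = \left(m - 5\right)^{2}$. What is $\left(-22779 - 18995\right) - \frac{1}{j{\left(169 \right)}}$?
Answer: $- \frac{1123553505}{26896} \approx -41774.0$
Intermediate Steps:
$j{\left(m \right)} = \left(-5 + m\right)^{2}$
$\left(-22779 - 18995\right) - \frac{1}{j{\left(169 \right)}} = \left(-22779 - 18995\right) - \frac{1}{\left(-5 + 169\right)^{2}} = -41774 - \frac{1}{164^{2}} = -41774 - \frac{1}{26896} = - \frac{1123553505}{26896}$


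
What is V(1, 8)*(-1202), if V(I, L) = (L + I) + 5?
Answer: -16828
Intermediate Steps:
V(I, L) = 5 + I + L (V(I, L) = (I + L) + 5 = 5 + I + L)
V(1, 8)*(-1202) = (5 + 1 + 8)*(-1202) = 14*(-1202) = -16828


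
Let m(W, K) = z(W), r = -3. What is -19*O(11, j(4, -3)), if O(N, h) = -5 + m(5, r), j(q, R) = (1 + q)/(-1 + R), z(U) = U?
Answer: 0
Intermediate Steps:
m(W, K) = W
j(q, R) = (1 + q)/(-1 + R)
O(N, h) = 0 (O(N, h) = -5 + 5 = 0)
-19*O(11, j(4, -3)) = -19*0 = 0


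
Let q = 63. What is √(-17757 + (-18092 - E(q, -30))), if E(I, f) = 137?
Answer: I*√35986 ≈ 189.7*I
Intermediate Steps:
√(-17757 + (-18092 - E(q, -30))) = √(-17757 + (-18092 - 1*137)) = √(-17757 + (-18092 - 137)) = √(-17757 - 18229) = √(-35986) = I*√35986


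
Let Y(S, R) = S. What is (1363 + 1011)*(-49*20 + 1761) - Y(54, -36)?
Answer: 1854040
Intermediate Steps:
(1363 + 1011)*(-49*20 + 1761) - Y(54, -36) = (1363 + 1011)*(-49*20 + 1761) - 1*54 = 2374*(-980 + 1761) - 54 = 2374*781 - 54 = 1854094 - 54 = 1854040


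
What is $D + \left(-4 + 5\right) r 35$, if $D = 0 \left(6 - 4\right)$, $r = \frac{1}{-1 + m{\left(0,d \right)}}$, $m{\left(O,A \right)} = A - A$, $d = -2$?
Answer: $-35$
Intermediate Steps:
$m{\left(O,A \right)} = 0$
$r = -1$ ($r = \frac{1}{-1 + 0} = \frac{1}{-1} = -1$)
$D = 0$ ($D = 0 \cdot 2 = 0$)
$D + \left(-4 + 5\right) r 35 = 0 + \left(-4 + 5\right) \left(-1\right) 35 = 0 + 1 \left(-1\right) 35 = 0 - 35 = -35$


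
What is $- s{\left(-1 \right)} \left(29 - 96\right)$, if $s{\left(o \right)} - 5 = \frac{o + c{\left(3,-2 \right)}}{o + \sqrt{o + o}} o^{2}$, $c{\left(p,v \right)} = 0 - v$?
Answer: $\frac{67 \left(4 i + 5 \sqrt{2}\right)}{i + \sqrt{2}} \approx 312.67 - 31.584 i$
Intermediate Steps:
$c{\left(p,v \right)} = - v$
$s{\left(o \right)} = 5 + \frac{o^{2} \left(2 + o\right)}{o + \sqrt{2} \sqrt{o}}$ ($s{\left(o \right)} = 5 + \frac{o - -2}{o + \sqrt{o + o}} o^{2} = 5 + \frac{o + 2}{o + \sqrt{2 o}} o^{2} = 5 + \frac{2 + o}{o + \sqrt{2} \sqrt{o}} o^{2} = 5 + \frac{o^{2} \left(2 + o\right)}{o + \sqrt{2} \sqrt{o}}$)
$- s{\left(-1 \right)} \left(29 - 96\right) = - \frac{\left(-1\right)^{3} + 2 \left(-1\right)^{2} + 5 \left(-1\right) + 5 \sqrt{2} \sqrt{-1}}{-1 + \sqrt{2} \sqrt{-1}} \left(29 - 96\right) = - \frac{-1 + 2 \cdot 1 - 5 + 5 \sqrt{2} i}{-1 + \sqrt{2} i} \left(-67\right) = - \frac{-1 + 2 - 5 + 5 i \sqrt{2}}{-1 + i \sqrt{2}} \left(-67\right) = - \frac{-4 + 5 i \sqrt{2}}{-1 + i \sqrt{2}} \left(-67\right) = \frac{67 \left(-4 + 5 i \sqrt{2}\right)}{-1 + i \sqrt{2}}$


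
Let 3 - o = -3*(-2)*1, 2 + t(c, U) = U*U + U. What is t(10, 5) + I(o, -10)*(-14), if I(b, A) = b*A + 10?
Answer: -532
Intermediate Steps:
t(c, U) = -2 + U + U² (t(c, U) = -2 + (U*U + U) = -2 + (U² + U) = -2 + (U + U²) = -2 + U + U²)
o = -3 (o = 3 - (-3*(-2)) = 3 - 6 = -3)
I(b, A) = 10 + A*b (I(b, A) = A*b + 10 = 10 + A*b)
t(10, 5) + I(o, -10)*(-14) = (-2 + 5 + 5²) + (10 - 10*(-3))*(-14) = (-2 + 5 + 25) + (10 + 30)*(-14) = 28 + 40*(-14) = 28 - 560 = -532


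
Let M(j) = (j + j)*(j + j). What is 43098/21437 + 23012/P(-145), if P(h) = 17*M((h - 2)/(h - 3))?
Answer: 159834595514/463232133 ≈ 345.04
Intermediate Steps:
M(j) = 4*j² (M(j) = (2*j)*(2*j) = 4*j²)
P(h) = 68*(-2 + h)²/(-3 + h)² (P(h) = 17*(4*((h - 2)/(h - 3))²) = 17*(4*((-2 + h)/(-3 + h))²) = 17*(4*((-2 + h)²/(-3 + h)²)) = 17*(4*(-2 + h)²/(-3 + h)²) = 68*(-2 + h)²/(-3 + h)²)
43098/21437 + 23012/P(-145) = 43098/21437 + 23012/((68*(-2 - 145)²/(-3 - 145)²)) = 43098*(1/21437) + 23012/((68*(-147)²/(-148)²)) = 43098/21437 + 23012/((68*(1/21904)*21609)) = 43098/21437 + 23012/(367353/5476) = 43098/21437 + 23012*(5476/367353) = 43098/21437 + 126013712/367353 = 159834595514/463232133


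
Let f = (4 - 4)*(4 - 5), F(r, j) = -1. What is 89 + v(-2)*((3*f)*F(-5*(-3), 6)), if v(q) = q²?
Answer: 89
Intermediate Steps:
f = 0 (f = 0*(-1) = 0)
89 + v(-2)*((3*f)*F(-5*(-3), 6)) = 89 + (-2)²*((3*0)*(-1)) = 89 + 4*(0*(-1)) = 89 + 4*0 = 89 + 0 = 89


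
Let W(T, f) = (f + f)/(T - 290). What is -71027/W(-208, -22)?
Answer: -1607793/2 ≈ -8.0390e+5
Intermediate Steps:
W(T, f) = 2*f/(-290 + T) (W(T, f) = (2*f)/(-290 + T) = 2*f/(-290 + T))
-71027/W(-208, -22) = -71027/(2*(-22)/(-290 - 208)) = -71027/(2*(-22)/(-498)) = -71027/(2*(-22)*(-1/498)) = -71027/22/249 = -71027*249/22 = -1607793/2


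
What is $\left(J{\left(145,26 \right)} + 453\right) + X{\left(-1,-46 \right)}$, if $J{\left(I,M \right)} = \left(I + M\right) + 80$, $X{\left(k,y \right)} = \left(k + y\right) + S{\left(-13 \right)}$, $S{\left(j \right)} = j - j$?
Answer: $657$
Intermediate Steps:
$S{\left(j \right)} = 0$
$X{\left(k,y \right)} = k + y$ ($X{\left(k,y \right)} = \left(k + y\right) + 0 = k + y$)
$J{\left(I,M \right)} = 80 + I + M$
$\left(J{\left(145,26 \right)} + 453\right) + X{\left(-1,-46 \right)} = \left(\left(80 + 145 + 26\right) + 453\right) - 47 = \left(251 + 453\right) - 47 = 704 - 47 = 657$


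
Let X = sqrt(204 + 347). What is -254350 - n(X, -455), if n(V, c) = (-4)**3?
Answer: -254286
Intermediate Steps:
X = sqrt(551) ≈ 23.473
n(V, c) = -64
-254350 - n(X, -455) = -254350 - 1*(-64) = -254350 + 64 = -254286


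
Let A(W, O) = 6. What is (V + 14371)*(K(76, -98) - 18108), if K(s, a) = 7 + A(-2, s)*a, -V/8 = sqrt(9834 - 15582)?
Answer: -268579619 + 299024*I*sqrt(1437) ≈ -2.6858e+8 + 1.1335e+7*I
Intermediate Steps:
V = -16*I*sqrt(1437) (V = -8*sqrt(9834 - 15582) = -16*I*sqrt(1437) ≈ -606.52*I)
K(s, a) = 7 + 6*a
(V + 14371)*(K(76, -98) - 18108) = (-16*I*sqrt(1437) + 14371)*((7 + 6*(-98)) - 18108) = (14371 - 16*I*sqrt(1437))*((7 - 588) - 18108) = (14371 - 16*I*sqrt(1437))*(-581 - 18108) = (14371 - 16*I*sqrt(1437))*(-18689) = -268579619 + 299024*I*sqrt(1437)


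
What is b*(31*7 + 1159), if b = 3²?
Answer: 12384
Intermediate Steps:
b = 9
b*(31*7 + 1159) = 9*(31*7 + 1159) = 9*(217 + 1159) = 9*1376 = 12384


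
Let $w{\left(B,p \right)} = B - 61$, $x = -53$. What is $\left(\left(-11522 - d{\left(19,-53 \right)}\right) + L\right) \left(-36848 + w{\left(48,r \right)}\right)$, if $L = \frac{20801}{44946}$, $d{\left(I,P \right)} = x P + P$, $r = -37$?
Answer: $\frac{716799214879}{1362} \approx 5.2628 \cdot 10^{8}$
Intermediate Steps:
$d{\left(I,P \right)} = - 52 P$ ($d{\left(I,P \right)} = - 53 P + P = - 52 P$)
$w{\left(B,p \right)} = -61 + B$ ($w{\left(B,p \right)} = B - 61 = -61 + B$)
$L = \frac{1891}{4086}$ ($L = 20801 \cdot \frac{1}{44946} = \frac{1891}{4086} \approx 0.4628$)
$\left(\left(-11522 - d{\left(19,-53 \right)}\right) + L\right) \left(-36848 + w{\left(48,r \right)}\right) = \left(\left(-11522 - \left(-52\right) \left(-53\right)\right) + \frac{1891}{4086}\right) \left(-36848 + \left(-61 + 48\right)\right) = \left(\left(-11522 - 2756\right) + \frac{1891}{4086}\right) \left(-36848 - 13\right) = \left(\left(-11522 - 2756\right) + \frac{1891}{4086}\right) \left(-36861\right) = \left(-14278 + \frac{1891}{4086}\right) \left(-36861\right) = \left(- \frac{58338017}{4086}\right) \left(-36861\right) = \frac{716799214879}{1362}$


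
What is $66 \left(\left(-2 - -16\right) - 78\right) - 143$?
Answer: $-4367$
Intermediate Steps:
$66 \left(\left(-2 - -16\right) - 78\right) - 143 = 66 \left(\left(-2 + 16\right) - 78\right) - 143 = 66 \left(14 - 78\right) - 143 = 66 \left(-64\right) - 143 = -4224 - 143 = -4367$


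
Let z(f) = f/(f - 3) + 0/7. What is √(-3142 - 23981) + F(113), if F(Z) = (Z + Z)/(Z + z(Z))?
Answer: 220/111 + I*√27123 ≈ 1.982 + 164.69*I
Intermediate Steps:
z(f) = f/(-3 + f) (z(f) = f/(-3 + f) + 0*(⅐) = f/(-3 + f) + 0 = f/(-3 + f))
F(Z) = 2*Z/(Z + Z/(-3 + Z)) (F(Z) = (Z + Z)/(Z + Z/(-3 + Z)) = (2*Z)/(Z + Z/(-3 + Z)) = 2*Z/(Z + Z/(-3 + Z)))
√(-3142 - 23981) + F(113) = √(-3142 - 23981) + 2*(-3 + 113)/(-2 + 113) = √(-27123) + 2*110/111 = I*√27123 + 2*(1/111)*110 = I*√27123 + 220/111 = 220/111 + I*√27123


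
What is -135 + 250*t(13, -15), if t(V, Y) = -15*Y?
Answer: 56115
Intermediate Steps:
-135 + 250*t(13, -15) = -135 + 250*(-15*(-15)) = -135 + 250*225 = -135 + 56250 = 56115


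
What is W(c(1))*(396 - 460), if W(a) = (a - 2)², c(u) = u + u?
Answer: 0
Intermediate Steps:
c(u) = 2*u
W(a) = (-2 + a)²
W(c(1))*(396 - 460) = (-2 + 2*1)²*(396 - 460) = (-2 + 2)²*(-64) = 0²*(-64) = 0*(-64) = 0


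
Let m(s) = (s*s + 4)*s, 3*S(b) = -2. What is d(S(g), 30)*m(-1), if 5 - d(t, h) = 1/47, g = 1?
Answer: -1170/47 ≈ -24.894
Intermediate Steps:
S(b) = -⅔ (S(b) = (⅓)*(-2) = -⅔)
m(s) = s*(4 + s²) (m(s) = (s² + 4)*s = (4 + s²)*s = s*(4 + s²))
d(t, h) = 234/47 (d(t, h) = 5 - 1/47 = 234/47)
d(S(g), 30)*m(-1) = 234*(-(4 + (-1)²))/47 = 234*(-(4 + 1))/47 = 234*(-1*5)/47 = (234/47)*(-5) = -1170/47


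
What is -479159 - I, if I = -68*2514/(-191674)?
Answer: -45921246559/95837 ≈ -4.7916e+5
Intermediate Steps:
I = 85476/95837 (I = -170952*(-1/191674) = 85476/95837 ≈ 0.89189)
-479159 - I = -479159 - 1*85476/95837 = -479159 - 85476/95837 = -45921246559/95837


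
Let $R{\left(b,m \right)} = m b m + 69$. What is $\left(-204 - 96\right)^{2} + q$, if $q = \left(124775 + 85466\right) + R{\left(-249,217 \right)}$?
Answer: $-11424851$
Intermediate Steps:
$R{\left(b,m \right)} = 69 + b m^{2}$ ($R{\left(b,m \right)} = b m m + 69 = b m^{2} + 69 = 69 + b m^{2}$)
$q = -11514851$ ($q = \left(124775 + 85466\right) + \left(69 - 249 \cdot 217^{2}\right) = 210241 + \left(69 - 11725161\right) = 210241 - 11725092 = -11514851$)
$\left(-204 - 96\right)^{2} + q = \left(-204 - 96\right)^{2} - 11514851 = \left(-300\right)^{2} - 11514851 = 90000 - 11514851 = -11424851$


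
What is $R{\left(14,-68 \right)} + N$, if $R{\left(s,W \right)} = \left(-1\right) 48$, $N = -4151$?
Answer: $-4199$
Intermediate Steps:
$R{\left(s,W \right)} = -48$
$R{\left(14,-68 \right)} + N = -48 - 4151 = -4199$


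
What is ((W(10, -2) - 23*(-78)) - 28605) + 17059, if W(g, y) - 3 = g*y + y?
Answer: -9771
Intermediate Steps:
W(g, y) = 3 + y + g*y (W(g, y) = 3 + (g*y + y) = 3 + (y + g*y) = 3 + y + g*y)
((W(10, -2) - 23*(-78)) - 28605) + 17059 = (((3 - 2 + 10*(-2)) - 23*(-78)) - 28605) + 17059 = (((3 - 2 - 20) + 1794) - 28605) + 17059 = ((-19 + 1794) - 28605) + 17059 = (1775 - 28605) + 17059 = -26830 + 17059 = -9771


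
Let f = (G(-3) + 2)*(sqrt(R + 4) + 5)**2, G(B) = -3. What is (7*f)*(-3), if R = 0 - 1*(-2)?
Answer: 651 + 210*sqrt(6) ≈ 1165.4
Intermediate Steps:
R = 2 (R = 0 + 2 = 2)
f = -(5 + sqrt(6))**2 (f = (-3 + 2)*(sqrt(2 + 4) + 5)**2 = -(sqrt(6) + 5)**2 = -(5 + sqrt(6))**2 ≈ -55.495)
(7*f)*(-3) = (7*(-(5 + sqrt(6))**2))*(-3) = -7*(5 + sqrt(6))**2*(-3) = 21*(5 + sqrt(6))**2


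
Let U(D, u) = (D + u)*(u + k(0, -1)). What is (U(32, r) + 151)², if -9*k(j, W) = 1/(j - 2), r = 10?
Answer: 2958400/9 ≈ 3.2871e+5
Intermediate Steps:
k(j, W) = -1/(9*(-2 + j)) (k(j, W) = -1/(9*(j - 2)) = -1/(9*(-2 + j)))
U(D, u) = (1/18 + u)*(D + u) (U(D, u) = (D + u)*(u - 1/(-18 + 9*0)) = (D + u)*(u - 1/(-18 + 0)) = (D + u)*(u - 1/(-18)) = (D + u)*(u - 1*(-1/18)) = (D + u)*(u + 1/18) = (D + u)*(1/18 + u) = (1/18 + u)*(D + u))
(U(32, r) + 151)² = ((10² + (1/18)*32 + (1/18)*10 + 32*10) + 151)² = ((100 + 16/9 + 5/9 + 320) + 151)² = (1267/3 + 151)² = (1720/3)² = 2958400/9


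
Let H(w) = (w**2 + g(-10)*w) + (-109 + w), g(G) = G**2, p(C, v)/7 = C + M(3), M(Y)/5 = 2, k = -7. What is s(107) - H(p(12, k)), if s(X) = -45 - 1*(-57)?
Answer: -39149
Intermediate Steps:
s(X) = 12 (s(X) = -45 + 57 = 12)
M(Y) = 10 (M(Y) = 5*2 = 10)
p(C, v) = 70 + 7*C (p(C, v) = 7*(C + 10) = 7*(10 + C) = 70 + 7*C)
H(w) = -109 + w**2 + 101*w (H(w) = (w**2 + (-10)**2*w) + (-109 + w) = (w**2 + 100*w) + (-109 + w) = -109 + w**2 + 101*w)
s(107) - H(p(12, k)) = 12 - (-109 + (70 + 7*12)**2 + 101*(70 + 7*12)) = 12 - (-109 + (70 + 84)**2 + 101*(70 + 84)) = 12 - (-109 + 154**2 + 101*154) = 12 - (-109 + 23716 + 15554) = 12 - 1*39161 = 12 - 39161 = -39149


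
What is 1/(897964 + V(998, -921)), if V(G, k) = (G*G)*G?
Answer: 1/994909956 ≈ 1.0051e-9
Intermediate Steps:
V(G, k) = G³ (V(G, k) = G²*G = G³)
1/(897964 + V(998, -921)) = 1/(897964 + 998³) = 1/(897964 + 994011992) = 1/994909956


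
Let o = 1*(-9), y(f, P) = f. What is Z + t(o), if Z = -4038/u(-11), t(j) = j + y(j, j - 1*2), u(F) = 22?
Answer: -2217/11 ≈ -201.55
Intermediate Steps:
o = -9
t(j) = 2*j (t(j) = j + j = 2*j)
Z = -2019/11 (Z = -4038/22 = -4038*1/22 = -2019/11 ≈ -183.55)
Z + t(o) = -2019/11 + 2*(-9) = -2019/11 - 18 = -2217/11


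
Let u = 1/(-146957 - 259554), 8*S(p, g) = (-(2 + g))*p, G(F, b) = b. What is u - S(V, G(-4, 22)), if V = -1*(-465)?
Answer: 567082844/406511 ≈ 1395.0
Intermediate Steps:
V = 465
S(p, g) = p*(-2 - g)/8 (S(p, g) = ((-(2 + g))*p)/8 = ((-2 - g)*p)/8 = (p*(-2 - g))/8 = p*(-2 - g)/8)
u = -1/406511 (u = 1/(-406511) = -1/406511 ≈ -2.4600e-6)
u - S(V, G(-4, 22)) = -1/406511 - (-1)*465*(2 + 22)/8 = -1/406511 - (-1)*465*24/8 = -1/406511 - 1*(-1395) = -1/406511 + 1395 = 567082844/406511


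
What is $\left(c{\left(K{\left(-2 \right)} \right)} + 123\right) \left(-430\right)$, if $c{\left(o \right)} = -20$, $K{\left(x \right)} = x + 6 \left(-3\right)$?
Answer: $-44290$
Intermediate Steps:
$K{\left(x \right)} = -18 + x$ ($K{\left(x \right)} = x - 18 = -18 + x$)
$\left(c{\left(K{\left(-2 \right)} \right)} + 123\right) \left(-430\right) = \left(-20 + 123\right) \left(-430\right) = 103 \left(-430\right) = -44290$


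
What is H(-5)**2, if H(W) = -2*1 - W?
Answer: 9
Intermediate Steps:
H(W) = -2 - W
H(-5)**2 = (-2 - 1*(-5))**2 = (-2 + 5)**2 = 3**2 = 9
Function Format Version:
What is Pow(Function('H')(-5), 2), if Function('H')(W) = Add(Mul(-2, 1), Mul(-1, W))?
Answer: 9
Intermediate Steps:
Function('H')(W) = Add(-2, Mul(-1, W))
Pow(Function('H')(-5), 2) = Pow(Add(-2, Mul(-1, -5)), 2) = Pow(Add(-2, 5), 2) = Pow(3, 2) = 9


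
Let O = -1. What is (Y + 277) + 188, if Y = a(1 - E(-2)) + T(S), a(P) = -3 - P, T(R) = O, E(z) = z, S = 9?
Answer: 458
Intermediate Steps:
T(R) = -1
Y = -7 (Y = (-3 - (1 - 1*(-2))) - 1 = (-3 - (1 + 2)) - 1 = (-3 - 1*3) - 1 = (-3 - 3) - 1 = -6 - 1 = -7)
(Y + 277) + 188 = (-7 + 277) + 188 = 270 + 188 = 458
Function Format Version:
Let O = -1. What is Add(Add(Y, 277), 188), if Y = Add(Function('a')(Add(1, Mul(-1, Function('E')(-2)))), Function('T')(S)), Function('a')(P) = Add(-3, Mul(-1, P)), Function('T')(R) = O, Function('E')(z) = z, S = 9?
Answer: 458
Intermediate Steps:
Function('T')(R) = -1
Y = -7 (Y = Add(Add(-3, Mul(-1, Add(1, Mul(-1, -2)))), -1) = Add(Add(-3, Mul(-1, Add(1, 2))), -1) = Add(Add(-3, Mul(-1, 3)), -1) = Add(Add(-3, -3), -1) = Add(-6, -1) = -7)
Add(Add(Y, 277), 188) = Add(Add(-7, 277), 188) = Add(270, 188) = 458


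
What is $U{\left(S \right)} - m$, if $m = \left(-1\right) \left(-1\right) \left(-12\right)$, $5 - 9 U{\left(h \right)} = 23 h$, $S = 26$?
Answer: $- \frac{485}{9} \approx -53.889$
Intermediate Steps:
$U{\left(h \right)} = \frac{5}{9} - \frac{23 h}{9}$
$m = -12$ ($m = 1 \left(-12\right) = -12$)
$U{\left(S \right)} - m = \left(\frac{5}{9} - \frac{598}{9}\right) - -12 = \left(\frac{5}{9} - \frac{598}{9}\right) + 12 = - \frac{593}{9} + 12 = - \frac{485}{9}$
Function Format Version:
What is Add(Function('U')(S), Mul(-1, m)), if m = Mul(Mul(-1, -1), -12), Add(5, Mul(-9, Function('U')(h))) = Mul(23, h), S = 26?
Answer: Rational(-485, 9) ≈ -53.889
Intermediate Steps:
Function('U')(h) = Add(Rational(5, 9), Mul(Rational(-23, 9), h)) (Function('U')(h) = Add(Rational(5, 9), Mul(Rational(-1, 9), Mul(23, h))) = Add(Rational(5, 9), Mul(Rational(-23, 9), h)))
m = -12 (m = Mul(1, -12) = -12)
Add(Function('U')(S), Mul(-1, m)) = Add(Add(Rational(5, 9), Mul(Rational(-23, 9), 26)), Mul(-1, -12)) = Add(Add(Rational(5, 9), Rational(-598, 9)), 12) = Add(Rational(-593, 9), 12) = Rational(-485, 9)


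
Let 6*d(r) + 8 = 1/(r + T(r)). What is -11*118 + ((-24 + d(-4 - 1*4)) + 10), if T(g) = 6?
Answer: -15761/12 ≈ -1313.4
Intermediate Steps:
d(r) = -4/3 + 1/(6*(6 + r)) (d(r) = -4/3 + 1/(6*(r + 6)) = -4/3 + 1/(6*(6 + r)))
-11*118 + ((-24 + d(-4 - 1*4)) + 10) = -11*118 + ((-24 + (-47 - 8*(-4 - 1*4))/(6*(6 + (-4 - 1*4)))) + 10) = -1298 + ((-24 + (-47 - 8*(-4 - 4))/(6*(6 + (-4 - 4)))) + 10) = -1298 + ((-24 + (-47 - 8*(-8))/(6*(6 - 8))) + 10) = -1298 + ((-24 + (⅙)*(-47 + 64)/(-2)) + 10) = -1298 + ((-24 + (⅙)*(-½)*17) + 10) = -1298 + ((-24 - 17/12) + 10) = -1298 + (-305/12 + 10) = -1298 - 185/12 = -15761/12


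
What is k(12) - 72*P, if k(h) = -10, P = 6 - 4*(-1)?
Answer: -730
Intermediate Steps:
P = 10 (P = 6 + 4 = 10)
k(12) - 72*P = -10 - 72*10 = -10 - 720 = -730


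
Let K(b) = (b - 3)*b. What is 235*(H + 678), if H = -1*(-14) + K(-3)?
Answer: 166850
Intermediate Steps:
K(b) = b*(-3 + b) (K(b) = (-3 + b)*b = b*(-3 + b))
H = 32 (H = -1*(-14) - 3*(-3 - 3) = 14 - 3*(-6) = 14 + 18 = 32)
235*(H + 678) = 235*(32 + 678) = 235*710 = 166850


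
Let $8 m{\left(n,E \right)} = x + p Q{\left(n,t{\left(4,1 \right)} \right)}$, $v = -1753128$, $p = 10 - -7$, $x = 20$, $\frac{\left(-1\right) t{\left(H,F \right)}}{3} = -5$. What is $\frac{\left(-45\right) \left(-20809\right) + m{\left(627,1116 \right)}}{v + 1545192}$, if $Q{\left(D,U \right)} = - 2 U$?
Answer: $- \frac{10375}{2304} \approx -4.503$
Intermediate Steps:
$t{\left(H,F \right)} = 15$ ($t{\left(H,F \right)} = \left(-3\right) \left(-5\right) = 15$)
$p = 17$ ($p = 10 + 7 = 17$)
$m{\left(n,E \right)} = - \frac{245}{4}$ ($m{\left(n,E \right)} = \frac{20 + 17 \left(\left(-2\right) 15\right)}{8} = \frac{20 + 17 \left(-30\right)}{8} = \frac{20 - 510}{8} = \frac{1}{8} \left(-490\right) = - \frac{245}{4}$)
$\frac{\left(-45\right) \left(-20809\right) + m{\left(627,1116 \right)}}{v + 1545192} = \frac{\left(-45\right) \left(-20809\right) - \frac{245}{4}}{-1753128 + 1545192} = \frac{936405 - \frac{245}{4}}{-207936} = \frac{3745375}{4} \left(- \frac{1}{207936}\right) = - \frac{10375}{2304}$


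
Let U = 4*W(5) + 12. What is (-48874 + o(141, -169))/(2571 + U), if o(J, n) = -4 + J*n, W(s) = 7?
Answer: -72707/2611 ≈ -27.846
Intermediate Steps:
U = 40 (U = 4*7 + 12 = 28 + 12 = 40)
(-48874 + o(141, -169))/(2571 + U) = (-48874 + (-4 + 141*(-169)))/(2571 + 40) = (-48874 + (-4 - 23829))/2611 = (-48874 - 23833)*(1/2611) = -72707*1/2611 = -72707/2611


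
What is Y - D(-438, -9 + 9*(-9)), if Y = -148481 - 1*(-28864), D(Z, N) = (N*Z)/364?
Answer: -10895002/91 ≈ -1.1973e+5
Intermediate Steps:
D(Z, N) = N*Z/364 (D(Z, N) = (N*Z)*(1/364) = N*Z/364)
Y = -119617 (Y = -148481 + 28864 = -119617)
Y - D(-438, -9 + 9*(-9)) = -119617 - (-9 + 9*(-9))*(-438)/364 = -119617 - (-9 - 81)*(-438)/364 = -119617 - (-90)*(-438)/364 = -119617 - 1*9855/91 = -119617 - 9855/91 = -10895002/91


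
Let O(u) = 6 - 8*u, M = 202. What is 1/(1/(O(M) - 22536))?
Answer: -24146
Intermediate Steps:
1/(1/(O(M) - 22536)) = 1/(1/((6 - 8*202) - 22536)) = 1/(1/((6 - 1616) - 22536)) = 1/(1/(-1610 - 22536)) = 1/(1/(-24146)) = 1/(-1/24146) = -24146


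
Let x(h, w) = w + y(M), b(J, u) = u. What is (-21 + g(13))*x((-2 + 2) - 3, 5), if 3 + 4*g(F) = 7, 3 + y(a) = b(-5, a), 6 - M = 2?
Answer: -120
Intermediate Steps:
M = 4 (M = 6 - 1*2 = 6 - 2 = 4)
y(a) = -3 + a
g(F) = 1 (g(F) = -¾ + (¼)*7 = -¾ + 7/4 = 1)
x(h, w) = 1 + w (x(h, w) = w + (-3 + 4) = w + 1 = 1 + w)
(-21 + g(13))*x((-2 + 2) - 3, 5) = (-21 + 1)*(1 + 5) = -20*6 = -120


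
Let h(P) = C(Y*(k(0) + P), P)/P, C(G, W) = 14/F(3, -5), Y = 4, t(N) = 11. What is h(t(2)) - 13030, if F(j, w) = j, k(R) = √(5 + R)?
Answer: -429976/33 ≈ -13030.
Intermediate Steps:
C(G, W) = 14/3
h(P) = 14/(3*P)
h(t(2)) - 13030 = (14/3)/11 - 13030 = (14/3)*(1/11) - 13030 = 14/33 - 13030 = -429976/33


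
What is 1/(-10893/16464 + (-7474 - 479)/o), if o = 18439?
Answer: -101193232/110598073 ≈ -0.91496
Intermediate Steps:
1/(-10893/16464 + (-7474 - 479)/o) = 1/(-10893/16464 + (-7474 - 479)/18439) = 1/(-10893*1/16464 - 7953*1/18439) = 1/(-3631/5488 - 7953/18439) = 1/(-110598073/101193232) = -101193232/110598073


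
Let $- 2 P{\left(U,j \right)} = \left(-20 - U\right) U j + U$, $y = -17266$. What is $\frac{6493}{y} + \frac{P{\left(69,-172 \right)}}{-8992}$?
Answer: $\frac{9060834137}{155255872} \approx 58.361$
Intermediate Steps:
$P{\left(U,j \right)} = - \frac{U}{2} - \frac{U j \left(-20 - U\right)}{2}$ ($P{\left(U,j \right)} = - \frac{\left(-20 - U\right) U j + U}{2} = - \frac{U \left(-20 - U\right) j + U}{2} = - \frac{U j \left(-20 - U\right) + U}{2} = - \frac{U + U j \left(-20 - U\right)}{2} = - \frac{U}{2} - \frac{U j \left(-20 - U\right)}{2}$)
$\frac{6493}{y} + \frac{P{\left(69,-172 \right)}}{-8992} = \frac{6493}{-17266} + \frac{\frac{1}{2} \cdot 69 \left(-1 + 20 \left(-172\right) + 69 \left(-172\right)\right)}{-8992} = 6493 \left(- \frac{1}{17266}\right) + \frac{1}{2} \cdot 69 \left(-1 - 3440 - 11868\right) \left(- \frac{1}{8992}\right) = - \frac{6493}{17266} + \frac{1}{2} \cdot 69 \left(-15309\right) \left(- \frac{1}{8992}\right) = - \frac{6493}{17266} - - \frac{1056321}{17984} = - \frac{6493}{17266} + \frac{1056321}{17984} = \frac{9060834137}{155255872}$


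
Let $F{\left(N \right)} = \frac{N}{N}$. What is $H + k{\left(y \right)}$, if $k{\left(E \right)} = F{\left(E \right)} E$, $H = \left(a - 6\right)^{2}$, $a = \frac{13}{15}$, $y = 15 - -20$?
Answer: $\frac{13804}{225} \approx 61.351$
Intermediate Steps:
$F{\left(N \right)} = 1$
$y = 35$ ($y = 15 + 20 = 35$)
$a = \frac{13}{15}$ ($a = 13 \cdot \frac{1}{15} = \frac{13}{15} \approx 0.86667$)
$H = \frac{5929}{225}$ ($H = \left(\frac{13}{15} - 6\right)^{2} = \left(- \frac{77}{15}\right)^{2} = \frac{5929}{225} \approx 26.351$)
$k{\left(E \right)} = E$ ($k{\left(E \right)} = 1 E = E$)
$H + k{\left(y \right)} = \frac{5929}{225} + 35 = \frac{13804}{225}$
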